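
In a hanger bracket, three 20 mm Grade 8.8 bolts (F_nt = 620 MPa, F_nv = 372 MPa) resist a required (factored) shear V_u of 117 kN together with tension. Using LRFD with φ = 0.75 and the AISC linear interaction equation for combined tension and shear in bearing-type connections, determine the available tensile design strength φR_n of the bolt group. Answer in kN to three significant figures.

A_b = π·20²/4 = 314.2 mm²; f_rv = 117 × 1000 / (3 × 314.2) = 124.1 MPa.
F'_nt = 1.3 F_nt − (F_nt / φF_nv) f_rv = 1.3·620 − (620/(0.75·372))·124.1 = 530.1 MPa, capped at F_nt → F'_nt = 530.1 MPa.
R_n = F'_nt · A_b · n = 530.1 × 314.2 × 3 / 1000 = 499.6 kN.
Design strength φR_n = 0.75 × 499.6 = 375 kN.

375 kN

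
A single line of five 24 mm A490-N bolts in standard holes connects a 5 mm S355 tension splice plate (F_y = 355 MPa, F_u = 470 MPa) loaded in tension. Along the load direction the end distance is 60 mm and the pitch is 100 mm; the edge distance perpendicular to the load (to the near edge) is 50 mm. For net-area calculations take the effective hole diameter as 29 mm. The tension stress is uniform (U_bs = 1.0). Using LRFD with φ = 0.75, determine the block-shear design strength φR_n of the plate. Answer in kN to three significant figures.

Shear plane L_v = 60 + 4·100 = 460 mm; A_gv = 460 × 5 = 2300 mm².
A_nv = (460 − 4.5·29) × 5 = 1648 mm².
A_nt = (50 − 0.5·29) × 5 = 177.5 mm².
0.6 F_u A_nv = 464.6 kN; 0.6 F_y A_gv = 489.9 kN → shear rupture governs the shear term.
R_n = 464.6 + 1.0 × 470 × 177.5 / 1000 = 548 kN.
Design strength φR_n = 0.75 × 548 = 411 kN.

411 kN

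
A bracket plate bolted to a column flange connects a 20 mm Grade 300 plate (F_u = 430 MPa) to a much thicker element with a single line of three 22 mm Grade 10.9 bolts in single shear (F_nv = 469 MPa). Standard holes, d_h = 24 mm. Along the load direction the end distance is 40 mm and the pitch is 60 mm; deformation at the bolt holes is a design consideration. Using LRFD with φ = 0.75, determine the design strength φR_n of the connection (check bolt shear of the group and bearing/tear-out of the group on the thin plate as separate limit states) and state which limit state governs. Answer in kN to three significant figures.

401 kN (bolt shear governs)

Bolt shear: A_b = π·22²/4 = 380.1 mm²; R_n = 469 × 380.1 × 3 × 1 / 1000 = 534.8 kN → 0.75 × 534.8 = 401 kN.
Bearing (1.2 l_c t F_u ≤ 2.4 d t F_u): upper limit = 2.4·22·20·430 / 1000 = 454.1 kN.
  Edge l_c = 40 − 24/2 = 28 → r_n = 289 kN; interior l_c = 60 − 24 = 36 → r_n = 371.5 kN.
  R_n,bearing = 1·289 + 2·371.5 = 1032 kN → 0.75 × 1032 = 774 kN.
Bolt shear governs: 401 kN.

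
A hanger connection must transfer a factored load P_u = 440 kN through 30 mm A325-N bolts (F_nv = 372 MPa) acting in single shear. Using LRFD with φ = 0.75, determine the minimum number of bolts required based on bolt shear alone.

A_b = π·30²/4 = 706.9 mm².
Per-bolt design strength φR_n = 0.75 × 372 × 706.9 × 1 / 1000 = 197.2 kN.
n ≥ 440 / 197.2 = 2.231 → use 3 bolts.

3 bolts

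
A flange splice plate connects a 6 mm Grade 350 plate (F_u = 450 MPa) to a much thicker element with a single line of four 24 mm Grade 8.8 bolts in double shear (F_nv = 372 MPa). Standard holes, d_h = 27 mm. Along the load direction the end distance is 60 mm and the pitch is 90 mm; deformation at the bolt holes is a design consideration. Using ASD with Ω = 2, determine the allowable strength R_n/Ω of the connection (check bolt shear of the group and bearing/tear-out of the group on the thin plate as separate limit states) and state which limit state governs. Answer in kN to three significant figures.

309 kN (bearing governs)

Bolt shear: A_b = π·24²/4 = 452.4 mm²; R_n = 372 × 452.4 × 4 × 2 / 1000 = 1346 kN → 1346 / 2 = 673 kN.
Bearing (1.2 l_c t F_u ≤ 2.4 d t F_u): upper limit = 2.4·24·6·450 / 1000 = 155.5 kN.
  Edge l_c = 60 − 27/2 = 46.5 → r_n = 150.7 kN; interior l_c = 90 − 27 = 63 → r_n = 155.5 kN.
  R_n,bearing = 1·150.7 + 3·155.5 = 617.2 kN → 617.2 / 2 = 309 kN.
Bearing governs: 309 kN.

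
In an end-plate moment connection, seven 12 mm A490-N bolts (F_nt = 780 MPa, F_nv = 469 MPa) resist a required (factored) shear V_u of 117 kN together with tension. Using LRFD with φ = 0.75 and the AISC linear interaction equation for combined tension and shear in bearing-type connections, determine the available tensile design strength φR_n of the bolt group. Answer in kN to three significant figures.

407 kN

A_b = π·12²/4 = 113.1 mm²; f_rv = 117 × 1000 / (7 × 113.1) = 147.8 MPa.
F'_nt = 1.3 F_nt − (F_nt / φF_nv) f_rv = 1.3·780 − (780/(0.75·469))·147.8 = 686.3 MPa, capped at F_nt → F'_nt = 686.3 MPa.
R_n = F'_nt · A_b · n = 686.3 × 113.1 × 7 / 1000 = 543.3 kN.
Design strength φR_n = 0.75 × 543.3 = 407 kN.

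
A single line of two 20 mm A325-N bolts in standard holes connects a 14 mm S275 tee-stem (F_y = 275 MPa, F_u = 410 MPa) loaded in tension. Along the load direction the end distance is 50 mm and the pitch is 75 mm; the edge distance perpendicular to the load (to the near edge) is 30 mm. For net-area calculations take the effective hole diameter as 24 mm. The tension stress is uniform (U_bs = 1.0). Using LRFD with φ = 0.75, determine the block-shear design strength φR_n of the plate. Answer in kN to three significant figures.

Shear plane L_v = 50 + 1·75 = 125 mm; A_gv = 125 × 14 = 1750 mm².
A_nv = (125 − 1.5·24) × 14 = 1246 mm².
A_nt = (30 − 0.5·24) × 14 = 252 mm².
0.6 F_u A_nv = 306.5 kN; 0.6 F_y A_gv = 288.8 kN → shear yielding governs the shear term.
R_n = 288.8 + 1.0 × 410 × 252 / 1000 = 392.1 kN.
Design strength φR_n = 0.75 × 392.1 = 294 kN.

294 kN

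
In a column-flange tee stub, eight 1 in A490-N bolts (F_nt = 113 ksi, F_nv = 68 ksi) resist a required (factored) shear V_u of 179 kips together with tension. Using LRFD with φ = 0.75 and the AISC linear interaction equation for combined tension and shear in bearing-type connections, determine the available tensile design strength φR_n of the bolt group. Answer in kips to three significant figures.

A_b = π·1²/4 = 0.7854 in²; f_rv = 179 / (8 × 0.7854) = 28.49 ksi.
F'_nt = 1.3 F_nt − (F_nt / φF_nv) f_rv = 1.3·113 − (113/(0.75·68))·28.49 = 83.78 ksi, capped at F_nt → F'_nt = 83.78 ksi.
R_n = F'_nt · A_b · n = 83.78 × 0.7854 × 8 = 526.4 kips.
Design strength φR_n = 0.75 × 526.4 = 395 kips.

395 kips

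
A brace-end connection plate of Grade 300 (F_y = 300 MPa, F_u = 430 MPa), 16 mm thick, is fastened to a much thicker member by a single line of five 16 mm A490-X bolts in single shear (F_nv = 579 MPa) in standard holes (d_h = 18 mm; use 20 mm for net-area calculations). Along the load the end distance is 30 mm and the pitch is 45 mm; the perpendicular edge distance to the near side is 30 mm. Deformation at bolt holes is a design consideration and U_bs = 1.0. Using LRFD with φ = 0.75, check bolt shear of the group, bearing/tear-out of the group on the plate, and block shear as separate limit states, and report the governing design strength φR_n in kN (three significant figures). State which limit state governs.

437 kN (bolt shear governs)

Bolt shear: A_b = π·16²/4 = 201.1 mm²; R_n = 579 × 201.1 × 5 × 1 / 1000 = 582.1 kN → 0.75 × 582.1 = 437 kN.
Bearing: edge l_c = 21, r_n = 173.4 kN; interior l_c = 27, r_n = 222.9 kN; R_n = 173.4 + 4·222.9 = 1065 kN → 799 kN.
Block shear: A_gv = 3360, A_nv = 1920, A_nt = 320 mm²; R_n = min(0.6F_uA_nv, 0.6F_yA_gv) + U_bs·F_u·A_nt = 633 kN → 475 kN.
Bolt shear governs: 437 kN.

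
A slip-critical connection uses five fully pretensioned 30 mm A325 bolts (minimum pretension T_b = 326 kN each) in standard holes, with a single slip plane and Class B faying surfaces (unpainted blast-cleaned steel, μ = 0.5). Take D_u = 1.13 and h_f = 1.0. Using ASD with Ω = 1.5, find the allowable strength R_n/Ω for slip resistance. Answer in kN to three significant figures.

R_n = μ · D_u · h_f · T_b · n_s · n_b = 0.5 × 1.13 × 1.0 × 326 × 1 × 5 = 920.9 kN.
Allowable strength R_n/Ω = 920.9 / 1.5 = 614 kN.

614 kN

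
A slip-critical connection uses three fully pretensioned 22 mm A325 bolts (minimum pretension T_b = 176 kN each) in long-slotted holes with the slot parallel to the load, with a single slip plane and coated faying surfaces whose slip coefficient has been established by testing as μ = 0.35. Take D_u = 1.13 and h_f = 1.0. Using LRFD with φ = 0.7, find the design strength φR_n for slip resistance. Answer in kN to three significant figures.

R_n = μ · D_u · h_f · T_b · n_s · n_b = 0.35 × 1.13 × 1.0 × 176 × 1 × 3 = 208.8 kN.
Design strength φR_n = 0.7 × 208.8 = 146 kN.

146 kN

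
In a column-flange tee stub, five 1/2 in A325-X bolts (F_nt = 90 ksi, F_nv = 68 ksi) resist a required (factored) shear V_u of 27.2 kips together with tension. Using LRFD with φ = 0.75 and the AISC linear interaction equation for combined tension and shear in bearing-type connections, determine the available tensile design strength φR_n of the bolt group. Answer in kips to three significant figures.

50.1 kips

A_b = π·0.5²/4 = 0.1963 in²; f_rv = 27.2 / (5 × 0.1963) = 27.71 ksi.
F'_nt = 1.3 F_nt − (F_nt / φF_nv) f_rv = 1.3·90 − (90/(0.75·68))·27.71 = 68.11 ksi, capped at F_nt → F'_nt = 68.11 ksi.
R_n = F'_nt · A_b · n = 68.11 × 0.1963 × 5 = 66.86 kips.
Design strength φR_n = 0.75 × 66.86 = 50.1 kips.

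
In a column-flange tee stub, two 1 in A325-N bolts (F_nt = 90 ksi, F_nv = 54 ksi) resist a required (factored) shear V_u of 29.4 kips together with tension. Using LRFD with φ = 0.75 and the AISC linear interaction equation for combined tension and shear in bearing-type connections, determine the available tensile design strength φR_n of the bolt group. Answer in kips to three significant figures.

A_b = π·1²/4 = 0.7854 in²; f_rv = 29.4 / (2 × 0.7854) = 18.72 ksi.
F'_nt = 1.3 F_nt − (F_nt / φF_nv) f_rv = 1.3·90 − (90/(0.75·54))·18.72 = 75.41 ksi, capped at F_nt → F'_nt = 75.41 ksi.
R_n = F'_nt · A_b · n = 75.41 × 0.7854 × 2 = 118.4 kips.
Design strength φR_n = 0.75 × 118.4 = 88.8 kips.

88.8 kips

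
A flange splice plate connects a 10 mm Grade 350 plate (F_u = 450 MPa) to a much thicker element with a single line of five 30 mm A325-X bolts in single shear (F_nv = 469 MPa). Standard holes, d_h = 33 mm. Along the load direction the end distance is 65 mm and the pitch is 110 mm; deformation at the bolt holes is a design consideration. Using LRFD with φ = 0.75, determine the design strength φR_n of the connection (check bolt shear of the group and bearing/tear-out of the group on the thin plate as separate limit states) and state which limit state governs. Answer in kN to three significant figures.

Bolt shear: A_b = π·30²/4 = 706.9 mm²; R_n = 469 × 706.9 × 5 × 1 / 1000 = 1658 kN → 0.75 × 1658 = 1240 kN.
Bearing (1.2 l_c t F_u ≤ 2.4 d t F_u): upper limit = 2.4·30·10·450 / 1000 = 324 kN.
  Edge l_c = 65 − 33/2 = 48.5 → r_n = 261.9 kN; interior l_c = 110 − 33 = 77 → r_n = 324 kN.
  R_n,bearing = 1·261.9 + 4·324 = 1558 kN → 0.75 × 1558 = 1170 kN.
Bearing governs: 1170 kN.

1170 kN (bearing governs)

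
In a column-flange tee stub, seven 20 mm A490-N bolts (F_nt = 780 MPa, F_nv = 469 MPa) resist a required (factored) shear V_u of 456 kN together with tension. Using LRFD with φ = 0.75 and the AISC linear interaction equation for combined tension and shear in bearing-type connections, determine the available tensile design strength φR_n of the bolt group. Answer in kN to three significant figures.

914 kN

A_b = π·20²/4 = 314.2 mm²; f_rv = 456 × 1000 / (7 × 314.2) = 207.4 MPa.
F'_nt = 1.3 F_nt − (F_nt / φF_nv) f_rv = 1.3·780 − (780/(0.75·469))·207.4 = 554.2 MPa, capped at F_nt → F'_nt = 554.2 MPa.
R_n = F'_nt · A_b · n = 554.2 × 314.2 × 7 / 1000 = 1219 kN.
Design strength φR_n = 0.75 × 1219 = 914 kN.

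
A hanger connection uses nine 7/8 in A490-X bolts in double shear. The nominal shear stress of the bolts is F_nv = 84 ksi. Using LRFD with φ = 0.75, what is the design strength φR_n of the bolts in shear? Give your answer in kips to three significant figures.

A_b = π × 0.875² / 4 = 0.6013 in².
R_n = F_nv · A_b · n · n_s = 84 × 0.6013 × 9 × 2 = 909.2 kips.
Design strength φR_n = 0.75 × 909.2 = 682 kips.

682 kips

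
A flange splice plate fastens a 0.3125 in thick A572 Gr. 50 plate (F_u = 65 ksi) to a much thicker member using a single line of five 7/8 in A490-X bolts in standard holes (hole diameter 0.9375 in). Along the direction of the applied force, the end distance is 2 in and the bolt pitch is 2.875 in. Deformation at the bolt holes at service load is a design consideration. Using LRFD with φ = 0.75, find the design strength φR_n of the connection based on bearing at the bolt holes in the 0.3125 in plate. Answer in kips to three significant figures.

156 kips

Per bolt r_n = 1.2 l_c t F_u ≤ 2.4 d t F_u; upper limit = 2.4 × 0.875 × 0.3125 × 65 = 42.66 kips.
Edge bolt: l_c = 2 − 0.9375/2 = 1.531 in → 1.2 × 1.531 × 0.3125 × 65 = 37.32 → r_n = 37.32 kips.
Interior bolts: l_c = 2.875 − 0.9375 = 1.938 in → 1.2 × 1.938 × 0.3125 × 65 = 47.23 → r_n = 42.66 kips.
R_n = 1 × 37.32 + 4 × 42.66 = 207.9 kips.
Design strength φR_n = 0.75 × 207.9 = 156 kips.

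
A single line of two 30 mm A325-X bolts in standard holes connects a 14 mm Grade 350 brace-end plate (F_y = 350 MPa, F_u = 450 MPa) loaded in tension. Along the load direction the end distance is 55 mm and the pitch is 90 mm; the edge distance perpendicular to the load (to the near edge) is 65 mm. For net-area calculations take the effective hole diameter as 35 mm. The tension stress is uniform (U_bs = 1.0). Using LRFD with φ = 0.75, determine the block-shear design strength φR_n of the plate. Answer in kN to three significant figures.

Shear plane L_v = 55 + 1·90 = 145 mm; A_gv = 145 × 14 = 2030 mm².
A_nv = (145 − 1.5·35) × 14 = 1295 mm².
A_nt = (65 − 0.5·35) × 14 = 665 mm².
0.6 F_u A_nv = 349.7 kN; 0.6 F_y A_gv = 426.3 kN → shear rupture governs the shear term.
R_n = 349.7 + 1.0 × 450 × 665 / 1000 = 648.9 kN.
Design strength φR_n = 0.75 × 648.9 = 487 kN.

487 kN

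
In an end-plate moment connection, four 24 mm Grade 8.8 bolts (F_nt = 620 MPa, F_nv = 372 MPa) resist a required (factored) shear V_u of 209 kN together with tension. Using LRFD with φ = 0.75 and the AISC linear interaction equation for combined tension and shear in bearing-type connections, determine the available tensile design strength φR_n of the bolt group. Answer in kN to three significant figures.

A_b = π·24²/4 = 452.4 mm²; f_rv = 209 × 1000 / (4 × 452.4) = 115.5 MPa.
F'_nt = 1.3 F_nt − (F_nt / φF_nv) f_rv = 1.3·620 − (620/(0.75·372))·115.5 = 549.3 MPa, capped at F_nt → F'_nt = 549.3 MPa.
R_n = F'_nt · A_b · n = 549.3 × 452.4 × 4 / 1000 = 994.1 kN.
Design strength φR_n = 0.75 × 994.1 = 746 kN.

746 kN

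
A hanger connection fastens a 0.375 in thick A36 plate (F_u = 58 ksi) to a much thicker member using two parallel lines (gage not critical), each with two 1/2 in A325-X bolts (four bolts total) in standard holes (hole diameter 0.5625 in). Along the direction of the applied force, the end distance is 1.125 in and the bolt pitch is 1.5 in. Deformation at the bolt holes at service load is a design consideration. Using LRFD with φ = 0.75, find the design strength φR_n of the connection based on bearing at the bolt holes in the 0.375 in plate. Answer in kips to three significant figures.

69.7 kips

Per bolt r_n = 1.2 l_c t F_u ≤ 2.4 d t F_u; upper limit = 2.4 × 0.5 × 0.375 × 58 = 26.1 kips.
Edge bolt: l_c = 1.125 − 0.5625/2 = 0.8438 in → 1.2 × 0.8438 × 0.375 × 58 = 22.02 → r_n = 22.02 kips.
Interior bolts: l_c = 1.5 − 0.5625 = 0.9375 in → 1.2 × 0.9375 × 0.375 × 58 = 24.47 → r_n = 24.47 kips.
R_n = 2 × 22.02 + 2 × 24.47 = 92.98 kips.
Design strength φR_n = 0.75 × 92.98 = 69.7 kips.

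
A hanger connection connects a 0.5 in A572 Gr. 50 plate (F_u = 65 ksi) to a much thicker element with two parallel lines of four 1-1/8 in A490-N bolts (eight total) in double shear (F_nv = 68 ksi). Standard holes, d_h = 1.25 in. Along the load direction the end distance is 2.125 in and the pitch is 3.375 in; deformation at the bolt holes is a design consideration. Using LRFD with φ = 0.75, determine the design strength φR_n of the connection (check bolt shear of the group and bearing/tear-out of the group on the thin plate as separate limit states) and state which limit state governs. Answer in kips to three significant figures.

Bolt shear: A_b = π·1.125²/4 = 0.994 in²; R_n = 68 × 0.994 × 8 × 2 = 1081 kips → 0.75 × 1081 = 811 kips.
Bearing (1.2 l_c t F_u ≤ 2.4 d t F_u): upper limit = 2.4·1.125·0.5·65 = 87.75 kips.
  Edge l_c = 2.125 − 1.25/2 = 1.5 → r_n = 58.5 kips; interior l_c = 3.375 − 1.25 = 2.125 → r_n = 82.88 kips.
  R_n,bearing = 2·58.5 + 6·82.88 = 614.2 kips → 0.75 × 614.2 = 461 kips.
Bearing governs: 461 kips.

461 kips (bearing governs)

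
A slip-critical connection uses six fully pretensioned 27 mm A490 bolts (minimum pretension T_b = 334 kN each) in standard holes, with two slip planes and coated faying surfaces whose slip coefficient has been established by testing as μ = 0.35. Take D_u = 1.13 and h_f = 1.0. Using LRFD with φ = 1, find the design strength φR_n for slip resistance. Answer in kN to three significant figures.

R_n = μ · D_u · h_f · T_b · n_s · n_b = 0.35 × 1.13 × 1.0 × 334 × 2 × 6 = 1585 kN.
Design strength φR_n = 1 × 1585 = 1590 kN.

1590 kN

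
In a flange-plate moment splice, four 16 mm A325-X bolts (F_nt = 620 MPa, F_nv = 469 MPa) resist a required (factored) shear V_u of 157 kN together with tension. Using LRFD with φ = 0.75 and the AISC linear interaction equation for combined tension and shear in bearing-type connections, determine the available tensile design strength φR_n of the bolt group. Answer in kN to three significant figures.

279 kN

A_b = π·16²/4 = 201.1 mm²; f_rv = 157 × 1000 / (4 × 201.1) = 195.2 MPa.
F'_nt = 1.3 F_nt − (F_nt / φF_nv) f_rv = 1.3·620 − (620/(0.75·469))·195.2 = 461.9 MPa, capped at F_nt → F'_nt = 461.9 MPa.
R_n = F'_nt · A_b · n = 461.9 × 201.1 × 4 / 1000 = 371.5 kN.
Design strength φR_n = 0.75 × 371.5 = 279 kN.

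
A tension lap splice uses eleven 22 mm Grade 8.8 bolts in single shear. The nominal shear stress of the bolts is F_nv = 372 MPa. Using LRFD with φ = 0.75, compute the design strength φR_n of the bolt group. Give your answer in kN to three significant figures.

A_b = π × 22² / 4 = 380.1 mm².
R_n = F_nv · A_b · n · n_s = 372 × 380.1 × 11 × 1 / 1000 = 1556 kN.
Design strength φR_n = 0.75 × 1556 = 1170 kN.

1170 kN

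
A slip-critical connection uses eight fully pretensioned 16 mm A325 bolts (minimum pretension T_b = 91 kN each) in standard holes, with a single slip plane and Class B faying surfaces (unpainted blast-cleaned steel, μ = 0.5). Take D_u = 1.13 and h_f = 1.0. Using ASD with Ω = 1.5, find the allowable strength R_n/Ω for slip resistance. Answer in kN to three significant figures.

274 kN

R_n = μ · D_u · h_f · T_b · n_s · n_b = 0.5 × 1.13 × 1.0 × 91 × 1 × 8 = 411.3 kN.
Allowable strength R_n/Ω = 411.3 / 1.5 = 274 kN.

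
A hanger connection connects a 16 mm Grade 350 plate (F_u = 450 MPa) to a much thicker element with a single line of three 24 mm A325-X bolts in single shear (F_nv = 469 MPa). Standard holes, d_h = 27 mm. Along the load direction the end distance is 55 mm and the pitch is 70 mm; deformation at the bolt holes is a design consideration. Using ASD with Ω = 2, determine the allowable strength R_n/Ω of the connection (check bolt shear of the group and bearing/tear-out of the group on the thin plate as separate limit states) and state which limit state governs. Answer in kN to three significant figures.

Bolt shear: A_b = π·24²/4 = 452.4 mm²; R_n = 469 × 452.4 × 3 × 1 / 1000 = 636.5 kN → 636.5 / 2 = 318 kN.
Bearing (1.2 l_c t F_u ≤ 2.4 d t F_u): upper limit = 2.4·24·16·450 / 1000 = 414.7 kN.
  Edge l_c = 55 − 27/2 = 41.5 → r_n = 358.6 kN; interior l_c = 70 − 27 = 43 → r_n = 371.5 kN.
  R_n,bearing = 1·358.6 + 2·371.5 = 1102 kN → 1102 / 2 = 551 kN.
Bolt shear governs: 318 kN.

318 kN (bolt shear governs)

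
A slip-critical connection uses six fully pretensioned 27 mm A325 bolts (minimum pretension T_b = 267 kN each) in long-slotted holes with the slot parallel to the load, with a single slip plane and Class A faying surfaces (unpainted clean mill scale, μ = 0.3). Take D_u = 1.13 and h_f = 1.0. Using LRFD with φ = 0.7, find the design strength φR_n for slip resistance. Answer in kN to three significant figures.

R_n = μ · D_u · h_f · T_b · n_s · n_b = 0.3 × 1.13 × 1.0 × 267 × 1 × 6 = 543.1 kN.
Design strength φR_n = 0.7 × 543.1 = 380 kN.

380 kN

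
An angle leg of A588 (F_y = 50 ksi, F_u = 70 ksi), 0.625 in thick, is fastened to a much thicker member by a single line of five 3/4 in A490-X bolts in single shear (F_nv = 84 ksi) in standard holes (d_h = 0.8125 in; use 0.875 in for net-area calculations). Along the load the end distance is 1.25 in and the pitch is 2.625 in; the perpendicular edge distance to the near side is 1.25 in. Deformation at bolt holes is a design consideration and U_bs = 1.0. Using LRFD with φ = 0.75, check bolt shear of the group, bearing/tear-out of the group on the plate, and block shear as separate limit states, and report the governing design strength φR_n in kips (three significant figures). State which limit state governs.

Bolt shear: A_b = π·0.75²/4 = 0.4418 in²; R_n = 84 × 0.4418 × 5 × 1 = 185.6 kips → 0.75 × 185.6 = 139 kips.
Bearing: edge l_c = 0.8438, r_n = 44.3 kips; interior l_c = 1.812, r_n = 78.75 kips; R_n = 44.3 + 4·78.75 = 359.3 kips → 269 kips.
Block shear: A_gv = 7.344, A_nv = 4.883, A_nt = 0.5078 in²; R_n = min(0.6F_uA_nv, 0.6F_yA_gv) + U_bs·F_u·A_nt = 240.6 kips → 180 kips.
Bolt shear governs: 139 kips.

139 kips (bolt shear governs)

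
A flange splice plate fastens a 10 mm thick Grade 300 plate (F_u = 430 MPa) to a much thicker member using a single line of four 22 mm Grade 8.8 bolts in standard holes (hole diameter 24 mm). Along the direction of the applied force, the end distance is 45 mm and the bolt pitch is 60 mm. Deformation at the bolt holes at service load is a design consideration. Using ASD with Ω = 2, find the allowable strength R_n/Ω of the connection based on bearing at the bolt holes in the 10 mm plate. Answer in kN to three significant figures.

364 kN

Per bolt r_n = 1.2 l_c t F_u ≤ 2.4 d t F_u; upper limit = 2.4 × 22 × 10 × 430 / 1000 = 227 kN.
Edge bolt: l_c = 45 − 24/2 = 33 mm → 1.2 × 33 × 10 × 430 / 1000 = 170.3 → r_n = 170.3 kN.
Interior bolts: l_c = 60 − 24 = 36 mm → 1.2 × 36 × 10 × 430 / 1000 = 185.8 → r_n = 185.8 kN.
R_n = 1 × 170.3 + 3 × 185.8 = 727.6 kN.
Allowable strength R_n/Ω = 727.6 / 2 = 364 kN.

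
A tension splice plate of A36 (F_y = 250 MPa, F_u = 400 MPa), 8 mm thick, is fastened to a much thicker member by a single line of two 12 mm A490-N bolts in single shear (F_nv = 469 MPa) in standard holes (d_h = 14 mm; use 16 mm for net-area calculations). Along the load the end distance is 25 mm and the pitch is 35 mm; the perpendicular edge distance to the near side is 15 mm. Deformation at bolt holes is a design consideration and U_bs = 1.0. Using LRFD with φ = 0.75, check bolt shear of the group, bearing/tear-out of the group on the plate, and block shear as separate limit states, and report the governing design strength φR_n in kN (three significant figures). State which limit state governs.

Bolt shear: A_b = π·12²/4 = 113.1 mm²; R_n = 469 × 113.1 × 2 × 1 / 1000 = 106.1 kN → 0.75 × 106.1 = 79.6 kN.
Bearing: edge l_c = 18, r_n = 69.12 kN; interior l_c = 21, r_n = 80.64 kN; R_n = 69.12 + 1·80.64 = 149.8 kN → 112 kN.
Block shear: A_gv = 480, A_nv = 288, A_nt = 56 mm²; R_n = min(0.6F_uA_nv, 0.6F_yA_gv) + U_bs·F_u·A_nt = 91.52 kN → 68.6 kN.
Block shear governs: 68.6 kN.

68.6 kN (block shear governs)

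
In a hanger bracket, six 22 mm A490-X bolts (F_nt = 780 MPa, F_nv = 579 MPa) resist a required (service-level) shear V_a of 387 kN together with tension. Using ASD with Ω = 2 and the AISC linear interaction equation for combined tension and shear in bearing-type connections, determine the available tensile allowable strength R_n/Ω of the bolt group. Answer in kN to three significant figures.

635 kN

A_b = π·22²/4 = 380.1 mm²; f_rv = 387 × 1000 / (6 × 380.1) = 169.7 MPa.
F'_nt = 1.3 F_nt − (Ω F_nt / F_nv) f_rv = 1.3·780 − (2·780/579)·169.7 = 556.8 MPa, capped at F_nt → F'_nt = 556.8 MPa.
R_n = F'_nt · A_b · n = 556.8 × 380.1 × 6 / 1000 = 1270 kN.
Allowable strength R_n/Ω = 1270 / 2 = 635 kN.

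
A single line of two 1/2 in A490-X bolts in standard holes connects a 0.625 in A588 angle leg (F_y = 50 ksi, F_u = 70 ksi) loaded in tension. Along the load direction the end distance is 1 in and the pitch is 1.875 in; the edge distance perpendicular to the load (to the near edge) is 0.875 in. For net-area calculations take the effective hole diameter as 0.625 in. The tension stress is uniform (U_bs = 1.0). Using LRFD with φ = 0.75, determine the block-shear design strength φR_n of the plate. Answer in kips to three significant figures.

56.6 kips

Shear plane L_v = 1 + 1·1.875 = 2.875 in; A_gv = 2.875 × 0.625 = 1.797 in².
A_nv = (2.875 − 1.5·0.625) × 0.625 = 1.211 in².
A_nt = (0.875 − 0.5·0.625) × 0.625 = 0.3516 in².
0.6 F_u A_nv = 50.86 kips; 0.6 F_y A_gv = 53.91 kips → shear rupture governs the shear term.
R_n = 50.86 + 1.0 × 70 × 0.3516 = 75.47 kips.
Design strength φR_n = 0.75 × 75.47 = 56.6 kips.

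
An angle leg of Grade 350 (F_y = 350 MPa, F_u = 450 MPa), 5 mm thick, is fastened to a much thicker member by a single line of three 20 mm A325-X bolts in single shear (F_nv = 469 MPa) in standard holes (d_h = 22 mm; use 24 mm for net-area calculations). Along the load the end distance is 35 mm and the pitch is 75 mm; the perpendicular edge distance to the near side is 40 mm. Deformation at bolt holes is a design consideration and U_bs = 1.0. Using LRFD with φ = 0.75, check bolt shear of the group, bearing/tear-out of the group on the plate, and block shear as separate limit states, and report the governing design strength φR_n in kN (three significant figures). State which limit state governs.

Bolt shear: A_b = π·20²/4 = 314.2 mm²; R_n = 469 × 314.2 × 3 × 1 / 1000 = 442 kN → 0.75 × 442 = 332 kN.
Bearing: edge l_c = 24, r_n = 64.8 kN; interior l_c = 53, r_n = 108 kN; R_n = 64.8 + 2·108 = 280.8 kN → 211 kN.
Block shear: A_gv = 925, A_nv = 625, A_nt = 140 mm²; R_n = min(0.6F_uA_nv, 0.6F_yA_gv) + U_bs·F_u·A_nt = 231.8 kN → 174 kN.
Block shear governs: 174 kN.

174 kN (block shear governs)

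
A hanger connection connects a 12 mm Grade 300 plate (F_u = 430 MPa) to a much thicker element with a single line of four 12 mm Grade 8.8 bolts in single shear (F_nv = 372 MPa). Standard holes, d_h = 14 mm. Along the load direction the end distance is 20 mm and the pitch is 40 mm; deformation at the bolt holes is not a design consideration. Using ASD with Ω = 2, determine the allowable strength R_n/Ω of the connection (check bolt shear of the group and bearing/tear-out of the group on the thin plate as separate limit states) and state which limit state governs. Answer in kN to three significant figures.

Bolt shear: A_b = π·12²/4 = 113.1 mm²; R_n = 372 × 113.1 × 4 × 1 / 1000 = 168.3 kN → 168.3 / 2 = 84.1 kN.
Bearing (1.5 l_c t F_u ≤ 3.0 d t F_u): upper limit = 3.0·12·12·430 / 1000 = 185.8 kN.
  Edge l_c = 20 − 14/2 = 13 → r_n = 100.6 kN; interior l_c = 40 − 14 = 26 → r_n = 185.8 kN.
  R_n,bearing = 1·100.6 + 3·185.8 = 657.9 kN → 657.9 / 2 = 329 kN.
Bolt shear governs: 84.1 kN.

84.1 kN (bolt shear governs)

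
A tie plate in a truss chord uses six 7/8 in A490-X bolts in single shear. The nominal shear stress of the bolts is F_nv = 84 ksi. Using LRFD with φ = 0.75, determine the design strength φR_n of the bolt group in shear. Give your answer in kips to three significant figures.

227 kips

A_b = π × 0.875² / 4 = 0.6013 in².
R_n = F_nv · A_b · n · n_s = 84 × 0.6013 × 6 × 1 = 303.1 kips.
Design strength φR_n = 0.75 × 303.1 = 227 kips.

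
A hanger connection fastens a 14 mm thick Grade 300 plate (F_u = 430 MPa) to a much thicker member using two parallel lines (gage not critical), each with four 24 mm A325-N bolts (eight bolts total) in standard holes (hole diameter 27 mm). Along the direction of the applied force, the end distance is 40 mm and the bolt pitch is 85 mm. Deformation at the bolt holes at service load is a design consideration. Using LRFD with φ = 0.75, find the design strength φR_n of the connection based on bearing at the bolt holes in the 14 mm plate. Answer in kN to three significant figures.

Per bolt r_n = 1.2 l_c t F_u ≤ 2.4 d t F_u; upper limit = 2.4 × 24 × 14 × 430 / 1000 = 346.8 kN.
Edge bolt: l_c = 40 − 27/2 = 26.5 mm → 1.2 × 26.5 × 14 × 430 / 1000 = 191.4 → r_n = 191.4 kN.
Interior bolts: l_c = 85 − 27 = 58 mm → 1.2 × 58 × 14 × 430 / 1000 = 419 → r_n = 346.8 kN.
R_n = 2 × 191.4 + 6 × 346.8 = 2463 kN.
Design strength φR_n = 0.75 × 2463 = 1850 kN.

1850 kN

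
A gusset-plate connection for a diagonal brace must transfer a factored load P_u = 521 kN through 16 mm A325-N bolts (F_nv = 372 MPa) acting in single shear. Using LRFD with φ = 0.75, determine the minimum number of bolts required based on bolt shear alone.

10 bolts

A_b = π·16²/4 = 201.1 mm².
Per-bolt design strength φR_n = 0.75 × 372 × 201.1 × 1 / 1000 = 56.1 kN.
n ≥ 521 / 56.1 = 9.288 → use 10 bolts.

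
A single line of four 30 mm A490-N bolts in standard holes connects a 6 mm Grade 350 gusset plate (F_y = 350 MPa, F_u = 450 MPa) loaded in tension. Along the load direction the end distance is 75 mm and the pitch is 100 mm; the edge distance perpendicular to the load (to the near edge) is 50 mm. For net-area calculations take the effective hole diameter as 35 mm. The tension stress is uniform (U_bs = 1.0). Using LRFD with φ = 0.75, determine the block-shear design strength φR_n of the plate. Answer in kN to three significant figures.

Shear plane L_v = 75 + 3·100 = 375 mm; A_gv = 375 × 6 = 2250 mm².
A_nv = (375 − 3.5·35) × 6 = 1515 mm².
A_nt = (50 − 0.5·35) × 6 = 195 mm².
0.6 F_u A_nv = 409.1 kN; 0.6 F_y A_gv = 472.5 kN → shear rupture governs the shear term.
R_n = 409.1 + 1.0 × 450 × 195 / 1000 = 496.8 kN.
Design strength φR_n = 0.75 × 496.8 = 373 kN.

373 kN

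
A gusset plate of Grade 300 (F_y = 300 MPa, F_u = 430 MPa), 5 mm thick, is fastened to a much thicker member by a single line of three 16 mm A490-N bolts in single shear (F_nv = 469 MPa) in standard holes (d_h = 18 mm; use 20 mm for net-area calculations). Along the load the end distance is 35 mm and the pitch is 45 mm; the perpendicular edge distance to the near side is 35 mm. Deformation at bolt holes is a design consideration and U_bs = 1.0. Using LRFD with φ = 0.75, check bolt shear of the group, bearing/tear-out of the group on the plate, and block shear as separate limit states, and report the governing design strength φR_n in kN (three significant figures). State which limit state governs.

Bolt shear: A_b = π·16²/4 = 201.1 mm²; R_n = 469 × 201.1 × 3 × 1 / 1000 = 282.9 kN → 0.75 × 282.9 = 212 kN.
Bearing: edge l_c = 26, r_n = 67.08 kN; interior l_c = 27, r_n = 69.66 kN; R_n = 67.08 + 2·69.66 = 206.4 kN → 155 kN.
Block shear: A_gv = 625, A_nv = 375, A_nt = 125 mm²; R_n = min(0.6F_uA_nv, 0.6F_yA_gv) + U_bs·F_u·A_nt = 150.5 kN → 113 kN.
Block shear governs: 113 kN.

113 kN (block shear governs)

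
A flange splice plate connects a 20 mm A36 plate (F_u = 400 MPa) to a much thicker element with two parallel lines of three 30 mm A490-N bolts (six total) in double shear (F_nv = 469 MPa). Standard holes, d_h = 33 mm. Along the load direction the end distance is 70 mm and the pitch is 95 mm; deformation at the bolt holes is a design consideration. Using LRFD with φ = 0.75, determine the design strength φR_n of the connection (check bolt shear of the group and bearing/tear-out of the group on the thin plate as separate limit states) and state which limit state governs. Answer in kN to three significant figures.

Bolt shear: A_b = π·30²/4 = 706.9 mm²; R_n = 469 × 706.9 × 6 × 2 / 1000 = 3978 kN → 0.75 × 3978 = 2980 kN.
Bearing (1.2 l_c t F_u ≤ 2.4 d t F_u): upper limit = 2.4·30·20·400 / 1000 = 576 kN.
  Edge l_c = 70 − 33/2 = 53.5 → r_n = 513.6 kN; interior l_c = 95 − 33 = 62 → r_n = 576 kN.
  R_n,bearing = 2·513.6 + 4·576 = 3331 kN → 0.75 × 3331 = 2500 kN.
Bearing governs: 2500 kN.

2500 kN (bearing governs)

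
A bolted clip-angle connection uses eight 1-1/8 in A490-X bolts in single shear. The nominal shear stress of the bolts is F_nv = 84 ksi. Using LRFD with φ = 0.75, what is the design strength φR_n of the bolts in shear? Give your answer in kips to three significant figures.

501 kips

A_b = π × 1.125² / 4 = 0.994 in².
R_n = F_nv · A_b · n · n_s = 84 × 0.994 × 8 × 1 = 668 kips.
Design strength φR_n = 0.75 × 668 = 501 kips.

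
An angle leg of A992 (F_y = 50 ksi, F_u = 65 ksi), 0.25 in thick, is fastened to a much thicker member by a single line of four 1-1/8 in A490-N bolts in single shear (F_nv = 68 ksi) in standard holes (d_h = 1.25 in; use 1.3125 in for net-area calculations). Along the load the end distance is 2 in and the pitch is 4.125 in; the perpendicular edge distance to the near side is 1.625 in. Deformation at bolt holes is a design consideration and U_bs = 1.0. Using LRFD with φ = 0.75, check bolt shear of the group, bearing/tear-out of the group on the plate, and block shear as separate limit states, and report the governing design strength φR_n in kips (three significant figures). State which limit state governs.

Bolt shear: A_b = π·1.125²/4 = 0.994 in²; R_n = 68 × 0.994 × 4 × 1 = 270.4 kips → 0.75 × 270.4 = 203 kips.
Bearing: edge l_c = 1.375, r_n = 26.81 kips; interior l_c = 2.875, r_n = 43.87 kips; R_n = 26.81 + 3·43.87 = 158.4 kips → 119 kips.
Block shear: A_gv = 3.594, A_nv = 2.445, A_nt = 0.2422 in²; R_n = min(0.6F_uA_nv, 0.6F_yA_gv) + U_bs·F_u·A_nt = 111.1 kips → 83.3 kips.
Block shear governs: 83.3 kips.

83.3 kips (block shear governs)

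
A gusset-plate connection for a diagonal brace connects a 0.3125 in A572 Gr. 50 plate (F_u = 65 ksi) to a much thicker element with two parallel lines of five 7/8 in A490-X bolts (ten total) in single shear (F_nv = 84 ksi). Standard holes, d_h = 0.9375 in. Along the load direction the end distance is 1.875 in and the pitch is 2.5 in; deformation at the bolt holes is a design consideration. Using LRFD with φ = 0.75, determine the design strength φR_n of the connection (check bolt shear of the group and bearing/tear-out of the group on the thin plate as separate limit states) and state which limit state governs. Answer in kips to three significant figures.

Bolt shear: A_b = π·0.875²/4 = 0.6013 in²; R_n = 84 × 0.6013 × 10 × 1 = 505.1 kips → 0.75 × 505.1 = 379 kips.
Bearing (1.2 l_c t F_u ≤ 2.4 d t F_u): upper limit = 2.4·0.875·0.3125·65 = 42.66 kips.
  Edge l_c = 1.875 − 0.9375/2 = 1.406 → r_n = 34.28 kips; interior l_c = 2.5 − 0.9375 = 1.562 → r_n = 38.09 kips.
  R_n,bearing = 2·34.28 + 8·38.09 = 373.2 kips → 0.75 × 373.2 = 280 kips.
Bearing governs: 280 kips.

280 kips (bearing governs)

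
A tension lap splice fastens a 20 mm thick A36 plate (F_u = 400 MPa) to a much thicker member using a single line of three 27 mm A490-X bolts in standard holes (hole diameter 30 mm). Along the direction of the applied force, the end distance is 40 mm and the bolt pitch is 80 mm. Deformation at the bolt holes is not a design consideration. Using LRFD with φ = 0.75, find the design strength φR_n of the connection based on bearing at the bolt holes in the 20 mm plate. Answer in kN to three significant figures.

1120 kN

Per bolt r_n = 1.5 l_c t F_u ≤ 3.0 d t F_u; upper limit = 3.0 × 27 × 20 × 400 / 1000 = 648 kN.
Edge bolt: l_c = 40 − 30/2 = 25 mm → 1.5 × 25 × 20 × 400 / 1000 = 300 → r_n = 300 kN.
Interior bolts: l_c = 80 − 30 = 50 mm → 1.5 × 50 × 20 × 400 / 1000 = 600 → r_n = 600 kN.
R_n = 1 × 300 + 2 × 600 = 1500 kN.
Design strength φR_n = 0.75 × 1500 = 1120 kN.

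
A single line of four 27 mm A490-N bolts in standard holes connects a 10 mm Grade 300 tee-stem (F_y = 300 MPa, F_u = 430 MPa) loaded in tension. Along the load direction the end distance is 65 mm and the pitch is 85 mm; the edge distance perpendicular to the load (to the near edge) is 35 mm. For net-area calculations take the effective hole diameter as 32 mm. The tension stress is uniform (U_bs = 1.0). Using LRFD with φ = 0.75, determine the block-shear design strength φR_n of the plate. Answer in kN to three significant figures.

Shear plane L_v = 65 + 3·85 = 320 mm; A_gv = 320 × 10 = 3200 mm².
A_nv = (320 − 3.5·32) × 10 = 2080 mm².
A_nt = (35 − 0.5·32) × 10 = 190 mm².
0.6 F_u A_nv = 536.6 kN; 0.6 F_y A_gv = 576 kN → shear rupture governs the shear term.
R_n = 536.6 + 1.0 × 430 × 190 / 1000 = 618.3 kN.
Design strength φR_n = 0.75 × 618.3 = 464 kN.

464 kN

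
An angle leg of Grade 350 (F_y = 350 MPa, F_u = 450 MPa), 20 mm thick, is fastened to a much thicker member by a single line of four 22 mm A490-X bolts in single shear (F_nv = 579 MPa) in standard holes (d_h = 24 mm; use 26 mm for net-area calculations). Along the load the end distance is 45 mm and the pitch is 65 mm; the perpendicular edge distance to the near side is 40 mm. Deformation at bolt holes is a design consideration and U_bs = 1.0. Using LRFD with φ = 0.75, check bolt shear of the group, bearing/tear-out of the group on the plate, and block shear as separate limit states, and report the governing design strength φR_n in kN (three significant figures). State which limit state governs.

660 kN (bolt shear governs)

Bolt shear: A_b = π·22²/4 = 380.1 mm²; R_n = 579 × 380.1 × 4 × 1 / 1000 = 880.4 kN → 0.75 × 880.4 = 660 kN.
Bearing: edge l_c = 33, r_n = 356.4 kN; interior l_c = 41, r_n = 442.8 kN; R_n = 356.4 + 3·442.8 = 1685 kN → 1260 kN.
Block shear: A_gv = 4800, A_nv = 2980, A_nt = 540 mm²; R_n = min(0.6F_uA_nv, 0.6F_yA_gv) + U_bs·F_u·A_nt = 1048 kN → 786 kN.
Bolt shear governs: 660 kN.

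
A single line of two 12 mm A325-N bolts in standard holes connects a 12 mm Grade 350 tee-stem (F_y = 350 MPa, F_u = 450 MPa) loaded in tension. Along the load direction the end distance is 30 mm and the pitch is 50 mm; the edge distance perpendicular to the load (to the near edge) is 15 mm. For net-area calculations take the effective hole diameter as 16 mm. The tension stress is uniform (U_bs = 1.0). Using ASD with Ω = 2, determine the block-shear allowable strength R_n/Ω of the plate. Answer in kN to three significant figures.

110 kN

Shear plane L_v = 30 + 1·50 = 80 mm; A_gv = 80 × 12 = 960 mm².
A_nv = (80 − 1.5·16) × 12 = 672 mm².
A_nt = (15 − 0.5·16) × 12 = 84 mm².
0.6 F_u A_nv = 181.4 kN; 0.6 F_y A_gv = 201.6 kN → shear rupture governs the shear term.
R_n = 181.4 + 1.0 × 450 × 84 / 1000 = 219.2 kN.
Allowable strength R_n/Ω = 219.2 / 2 = 110 kN.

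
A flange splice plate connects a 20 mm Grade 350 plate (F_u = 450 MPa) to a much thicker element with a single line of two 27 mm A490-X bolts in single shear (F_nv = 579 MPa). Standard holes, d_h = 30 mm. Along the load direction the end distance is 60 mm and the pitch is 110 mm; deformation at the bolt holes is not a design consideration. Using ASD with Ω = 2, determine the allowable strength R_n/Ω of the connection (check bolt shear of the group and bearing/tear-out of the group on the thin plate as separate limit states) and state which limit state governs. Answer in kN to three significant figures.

332 kN (bolt shear governs)

Bolt shear: A_b = π·27²/4 = 572.6 mm²; R_n = 579 × 572.6 × 2 × 1 / 1000 = 663 kN → 663 / 2 = 332 kN.
Bearing (1.5 l_c t F_u ≤ 3.0 d t F_u): upper limit = 3.0·27·20·450 / 1000 = 729 kN.
  Edge l_c = 60 − 30/2 = 45 → r_n = 607.5 kN; interior l_c = 110 − 30 = 80 → r_n = 729 kN.
  R_n,bearing = 1·607.5 + 1·729 = 1336 kN → 1336 / 2 = 668 kN.
Bolt shear governs: 332 kN.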